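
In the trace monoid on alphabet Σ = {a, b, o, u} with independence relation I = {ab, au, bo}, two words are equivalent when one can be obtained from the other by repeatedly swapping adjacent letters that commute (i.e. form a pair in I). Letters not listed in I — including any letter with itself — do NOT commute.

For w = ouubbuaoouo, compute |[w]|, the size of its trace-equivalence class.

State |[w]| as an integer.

6

0(o) covers ∅
1(u) covers 0:o
2(u) covers 1:u
3(b) covers 2:u
4(b) covers 3:b
5(u) covers 4:b
6(a) covers 0:o
7(o) covers 5:u, 6:a
8(o) covers 7:o
9(u) covers 8:o
10(o) covers 9:u
floor of heap: 0:o
completions by unplaced set U, small U first (add the entries for U minus each lowest piece of U):
  |U|=1: {10}:1
  |U|=2: {9,10}:1
  |U|=3: {8,9,10}:1
  |U|=4: {7,8,9,10}:1
  |U|=5: {5,7,8,9,10}:1  {6,7,8,9,10}:1
  |U|=6: {4,5,7,8,9,10}:1  {5,6,7,8,9,10}:2
  |U|=7: {3,4,5,7,8,9,10}:1  {4,5,6,7,8,9,10}:3
  |U|=8: {2,3,4,5,7,8,9,10}:1  {3,4,5,6,7,8,9,10}:4
  |U|=9: {1,2,3,4,5,7,8,9,10}:1  {2,3,4,5,6,7,8,9,10}:5
  start at 0(o): 6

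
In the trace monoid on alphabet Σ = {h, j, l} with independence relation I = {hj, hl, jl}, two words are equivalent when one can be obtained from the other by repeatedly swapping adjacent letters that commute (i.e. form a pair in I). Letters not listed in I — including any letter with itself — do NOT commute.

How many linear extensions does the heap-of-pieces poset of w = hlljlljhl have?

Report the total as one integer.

756

piece 0:h — minimal
piece 1:l — minimal
piece 2:l rests on {1:l}
piece 3:j — minimal
piece 4:l rests on {2:l}
piece 5:l rests on {4:l}
piece 6:j rests on {3:j}
piece 7:h rests on {0:h}
piece 8:l rests on {5:l}
minimal pieces: {0:h, 1:l, 3:j}
ways to finish when only these pieces remain (= sum over removing one remaining piece with nothing left below it):
  1 left: {6}→1  {7}→1  {8}→1
  2 left: {0,7}→1  {3,6}→1  {5,8}→1  {6,7}→2  {6,8}→2  {7,8}→2
  3 left: {0,6,7}→3  {0,7,8}→3  {3,6,7}→3  {3,6,8}→3  {4,5,8}→1  {5,6,8}→3  {5,7,8}→3  {6,7,8}→6
  4 left: {0,3,6,7}→6  {0,5,7,8}→6  {0,6,7,8}→12  {2,4,5,8}→1  {3,5,6,8}→6  {3,6,7,8}→12  {4,5,6,8}→4  {4,5,7,8}→4  {5,6,7,8}→12
  5 left: {0,3,6,7,8}→30  {0,4,5,7,8}→10  {0,5,6,7,8}→30  {1,2,4,5,8}→1  {2,4,5,6,8}→5  {2,4,5,7,8}→5  {3,4,5,6,8}→10  {3,5,6,7,8}→30  {4,5,6,7,8}→20
  6 left: {0,2,4,5,7,8}→15  {0,3,5,6,7,8}→90  {0,4,5,6,7,8}→60  {1,2,4,5,6,8}→6  {1,2,4,5,7,8}→6  {2,3,4,5,6,8}→15  {2,4,5,6,7,8}→30  {3,4,5,6,7,8}→60
  7 left: {0,1,2,4,5,7,8}→21  {0,2,4,5,6,7,8}→105  {0,3,4,5,6,7,8}→210  {1,2,3,4,5,6,8}→21  {1,2,4,5,6,7,8}→42  {2,3,4,5,6,7,8}→105
  placing 0:h first → 168 extensions
  placing 1:l first → 420 extensions
  placing 3:j first → 168 extensions
total linear extensions = 756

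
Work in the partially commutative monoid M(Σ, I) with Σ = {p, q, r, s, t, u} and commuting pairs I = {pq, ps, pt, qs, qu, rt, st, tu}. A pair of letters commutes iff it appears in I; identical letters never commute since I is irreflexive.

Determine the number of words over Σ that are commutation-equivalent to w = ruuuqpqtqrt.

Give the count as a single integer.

196

piece 0:r — minimal
piece 1:u rests on {0:r}
piece 2:u rests on {1:u}
piece 3:u rests on {2:u}
piece 4:q rests on {0:r}
piece 5:p rests on {3:u}
piece 6:q rests on {4:q}
piece 7:t rests on {6:q}
piece 8:q rests on {7:t}
piece 9:r rests on {5:p, 8:q}
piece 10:t rests on {8:q}
minimal pieces: {0:r}
ways to finish when only these pieces remain (= sum over removing one remaining piece with nothing left below it):
  1 left: {9}→1  {10}→1
  2 left: {5,9}→1  {9,10}→2
  3 left: {3,5,9}→1  {5,9,10}→3  {8,9,10}→2
  4 left: {2,3,5,9}→1  {3,5,9,10}→4  {5,8,9,10}→5  {7,8,9,10}→2
  5 left: {1,2,3,5,9}→1  {2,3,5,9,10}→5  {3,5,8,9,10}→9  {5,7,8,9,10}→7  {6,7,8,9,10}→2
  6 left: {1,2,3,5,9,10}→6  {2,3,5,8,9,10}→14  {3,5,7,8,9,10}→16  {4,6,7,8,9,10}→2  {5,6,7,8,9,10}→9
  7 left: {1,2,3,5,8,9,10}→20  {2,3,5,7,8,9,10}→30  {3,5,6,7,8,9,10}→25  {4,5,6,7,8,9,10}→11
  8 left: {1,2,3,5,7,8,9,10}→50  {2,3,5,6,7,8,9,10}→55  {3,4,5,6,7,8,9,10}→36
  9 left: {1,2,3,5,6,7,8,9,10}→105  {2,3,4,5,6,7,8,9,10}→91
  placing 0:r first → 196 extensions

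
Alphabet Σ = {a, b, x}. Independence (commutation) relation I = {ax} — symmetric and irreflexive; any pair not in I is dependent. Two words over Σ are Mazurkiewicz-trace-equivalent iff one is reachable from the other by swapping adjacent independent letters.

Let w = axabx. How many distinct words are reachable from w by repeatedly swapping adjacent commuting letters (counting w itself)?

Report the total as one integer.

3

#0=a has no predecessor
#1=x has no predecessor
#2=a depends on [0:a]
#3=b depends on [1:x, 2:a]
#4=x depends on [3:b]
sources: [0:a, 1:x]
N(rest) = Σ N(rest − s) over sources s of rest; N(one piece) = 1:
  size 1 → [4]=1
  size 2 → [3,4]=1
  size 3 → [1,3,4]=1  [2,3,4]=1
  first=0(a) contributes 2
  first=1(x) contributes 1
|[w]| = 3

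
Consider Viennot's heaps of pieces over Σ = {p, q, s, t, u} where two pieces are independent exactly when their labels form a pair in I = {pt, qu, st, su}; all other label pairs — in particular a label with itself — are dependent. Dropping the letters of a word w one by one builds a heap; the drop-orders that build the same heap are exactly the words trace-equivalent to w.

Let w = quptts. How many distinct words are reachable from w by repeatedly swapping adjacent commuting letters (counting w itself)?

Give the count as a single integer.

#0=q has no predecessor
#1=u has no predecessor
#2=p depends on [0:q, 1:u]
#3=t depends on [0:q, 1:u]
#4=t depends on [3:t]
#5=s depends on [2:p]
sources: [0:q, 1:u]
N(rest) = Σ N(rest − s) over sources s of rest; N(one piece) = 1:
  size 1 → [4]=1  [5]=1
  size 2 → [2,5]=1  [3,4]=1  [4,5]=2
  size 3 → [2,4,5]=3  [3,4,5]=3
  size 4 → [2,3,4,5]=6
  first=0(q) contributes 6
  first=1(u) contributes 6
|[w]| = 12

12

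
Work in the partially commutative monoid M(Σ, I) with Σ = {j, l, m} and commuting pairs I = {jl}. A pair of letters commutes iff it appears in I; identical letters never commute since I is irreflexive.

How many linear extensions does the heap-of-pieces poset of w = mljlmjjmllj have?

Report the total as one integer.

piece 0:m — minimal
piece 1:l rests on {0:m}
piece 2:j rests on {0:m}
piece 3:l rests on {1:l}
piece 4:m rests on {2:j, 3:l}
piece 5:j rests on {4:m}
piece 6:j rests on {5:j}
piece 7:m rests on {6:j}
piece 8:l rests on {7:m}
piece 9:l rests on {8:l}
piece 10:j rests on {7:m}
minimal pieces: {0:m}
ways to finish when only these pieces remain (= sum over removing one remaining piece with nothing left below it):
  1 left: {9}→1  {10}→1
  2 left: {8,9}→1  {9,10}→2
  3 left: {8,9,10}→3
  4 left: {7,8,9,10}→3
  5 left: {6,7,8,9,10}→3
  6 left: {5,6,7,8,9,10}→3
  7 left: {4,5,6,7,8,9,10}→3
  8 left: {2,4,5,6,7,8,9,10}→3  {3,4,5,6,7,8,9,10}→3
  9 left: {1,3,4,5,6,7,8,9,10}→3  {2,3,4,5,6,7,8,9,10}→6
  placing 0:m first → 9 extensions

9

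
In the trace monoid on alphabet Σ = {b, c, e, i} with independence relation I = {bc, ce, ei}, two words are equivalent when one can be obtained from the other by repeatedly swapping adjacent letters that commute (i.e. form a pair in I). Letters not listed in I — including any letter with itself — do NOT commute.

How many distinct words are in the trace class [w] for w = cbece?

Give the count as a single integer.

10

0(c) covers ∅
1(b) covers ∅
2(e) covers 1:b
3(c) covers 0:c
4(e) covers 2:e
floor of heap: 0:c, 1:b
completions by unplaced set U, small U first (add the entries for U minus each lowest piece of U):
  |U|=1: {3}:1  {4}:1
  |U|=2: {0,3}:1  {2,4}:1  {3,4}:2
  |U|=3: {0,3,4}:3  {1,2,4}:1  {2,3,4}:3
  start at 0(c): 4
  start at 1(b): 6
sum over floor = 10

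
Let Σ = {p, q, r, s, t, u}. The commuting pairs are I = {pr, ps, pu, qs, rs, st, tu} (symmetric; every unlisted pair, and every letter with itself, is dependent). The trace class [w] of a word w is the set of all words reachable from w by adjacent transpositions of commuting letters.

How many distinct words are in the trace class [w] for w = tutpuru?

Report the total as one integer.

0(t) covers ∅
1(u) covers ∅
2(t) covers 0:t
3(p) covers 2:t
4(u) covers 1:u
5(r) covers 2:t, 4:u
6(u) covers 5:r
floor of heap: 0:t, 1:u
completions by unplaced set U, small U first (add the entries for U minus each lowest piece of U):
  |U|=1: {3}:1  {6}:1
  |U|=2: {3,6}:2  {5,6}:1
  |U|=3: {3,5,6}:3  {4,5,6}:1
  |U|=4: {1,4,5,6}:1  {2,3,5,6}:3  {3,4,5,6}:4
  |U|=5: {0,2,3,5,6}:3  {1,3,4,5,6}:5  {2,3,4,5,6}:7
  start at 0(t): 12
  start at 1(u): 10
sum over floor = 22

22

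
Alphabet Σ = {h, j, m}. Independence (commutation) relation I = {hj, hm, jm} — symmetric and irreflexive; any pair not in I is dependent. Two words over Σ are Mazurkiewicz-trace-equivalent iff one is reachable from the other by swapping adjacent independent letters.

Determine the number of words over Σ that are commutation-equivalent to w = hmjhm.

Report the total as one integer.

piece 0:h — minimal
piece 1:m — minimal
piece 2:j — minimal
piece 3:h rests on {0:h}
piece 4:m rests on {1:m}
minimal pieces: {0:h, 1:m, 2:j}
ways to finish when only these pieces remain (= sum over removing one remaining piece with nothing left below it):
  1 left: {2}→1  {3}→1  {4}→1
  2 left: {0,3}→1  {1,4}→1  {2,3}→2  {2,4}→2  {3,4}→2
  3 left: {0,2,3}→3  {0,3,4}→3  {1,2,4}→3  {1,3,4}→3  {2,3,4}→6
  placing 0:h first → 12 extensions
  placing 1:m first → 12 extensions
  placing 2:j first → 6 extensions
total linear extensions = 30

30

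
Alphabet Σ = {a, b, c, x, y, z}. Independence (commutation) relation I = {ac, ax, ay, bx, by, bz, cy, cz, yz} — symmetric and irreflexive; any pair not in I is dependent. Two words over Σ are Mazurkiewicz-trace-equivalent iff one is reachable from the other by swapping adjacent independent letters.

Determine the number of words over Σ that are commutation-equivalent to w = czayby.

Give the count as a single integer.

45

drop 0:c onto floor
drop 1:z onto floor
drop 2:a onto {1:z}
drop 3:y onto floor
drop 4:b onto {0:c, 2:a}
drop 5:y onto {3:y}
ground layer = {0:c, 1:z, 3:y}
drop-orders for the pieces not yet dropped (sum over which currently-grounded one goes next):
  1 to go: {4} 1  {5} 1
  2 to go: {0,4} 1  {2,4} 1  {3,5} 1  {4,5} 2
  3 to go: {0,2,4} 2  {0,4,5} 3  {1,2,4} 1  {2,4,5} 3  {3,4,5} 3
  4 to go: {0,1,2,4} 3  {0,2,4,5} 8  {0,3,4,5} 6  {1,2,4,5} 4  {2,3,4,5} 6
  if 0:c drops first: 10 orders
  if 1:z drops first: 20 orders
  if 3:y drops first: 15 orders
heap linearizations: 45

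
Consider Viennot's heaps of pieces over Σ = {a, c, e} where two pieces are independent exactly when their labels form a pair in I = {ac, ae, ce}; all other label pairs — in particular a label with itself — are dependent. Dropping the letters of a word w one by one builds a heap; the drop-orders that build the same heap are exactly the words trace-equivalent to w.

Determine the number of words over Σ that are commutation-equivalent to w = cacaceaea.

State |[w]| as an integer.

1260

drop 0:c onto floor
drop 1:a onto floor
drop 2:c onto {0:c}
drop 3:a onto {1:a}
drop 4:c onto {2:c}
drop 5:e onto floor
drop 6:a onto {3:a}
drop 7:e onto {5:e}
drop 8:a onto {6:a}
ground layer = {0:c, 1:a, 5:e}
drop-orders for the pieces not yet dropped (sum over which currently-grounded one goes next):
  1 to go: {4} 1  {7} 1  {8} 1
  2 to go: {2,4} 1  {4,7} 2  {4,8} 2  {5,7} 1  {6,8} 1  {7,8} 2
  3 to go: {0,2,4} 1  {2,4,7} 3  {2,4,8} 3  {3,6,8} 1  {4,5,7} 3  {4,6,8} 3  {4,7,8} 6  {5,7,8} 3  {6,7,8} 3
  4 to go: {0,2,4,7} 4  {0,2,4,8} 4  {1,3,6,8} 1  {2,4,5,7} 6  {2,4,6,8} 6  {2,4,7,8} 12  {3,4,6,8} 4  {3,6,7,8} 4  {4,5,7,8} 12  {4,6,7,8} 12  {5,6,7,8} 6
  5 to go: {0,2,4,5,7} 10  {0,2,4,6,8} 10  {0,2,4,7,8} 20  {1,3,4,6,8} 5  {1,3,6,7,8} 5  {2,3,4,6,8} 10  {2,4,5,7,8} 30  {2,4,6,7,8} 30  {3,4,6,7,8} 20  {3,5,6,7,8} 10  {4,5,6,7,8} 30
  6 to go: {0,2,3,4,6,8} 20  {0,2,4,5,7,8} 60  {0,2,4,6,7,8} 60  {1,2,3,4,6,8} 15  {1,3,4,6,7,8} 30  {1,3,5,6,7,8} 15  {2,3,4,6,7,8} 60  {2,4,5,6,7,8} 90  {3,4,5,6,7,8} 60
  7 to go: {0,1,2,3,4,6,8} 35  {0,2,3,4,6,7,8} 140  {0,2,4,5,6,7,8} 210  {1,2,3,4,6,7,8} 105  {1,3,4,5,6,7,8} 105  {2,3,4,5,6,7,8} 210
  if 0:c drops first: 420 orders
  if 1:a drops first: 560 orders
  if 5:e drops first: 280 orders
heap linearizations: 1260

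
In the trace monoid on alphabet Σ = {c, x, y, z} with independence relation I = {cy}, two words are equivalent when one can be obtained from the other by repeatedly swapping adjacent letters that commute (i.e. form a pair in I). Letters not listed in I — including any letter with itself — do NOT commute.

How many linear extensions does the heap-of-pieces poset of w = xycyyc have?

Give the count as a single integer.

10

0(x) covers ∅
1(y) covers 0:x
2(c) covers 0:x
3(y) covers 1:y
4(y) covers 3:y
5(c) covers 2:c
floor of heap: 0:x
completions by unplaced set U, small U first (add the entries for U minus each lowest piece of U):
  |U|=1: {4}:1  {5}:1
  |U|=2: {2,5}:1  {3,4}:1  {4,5}:2
  |U|=3: {1,3,4}:1  {2,4,5}:3  {3,4,5}:3
  |U|=4: {1,3,4,5}:4  {2,3,4,5}:6
  start at 0(x): 10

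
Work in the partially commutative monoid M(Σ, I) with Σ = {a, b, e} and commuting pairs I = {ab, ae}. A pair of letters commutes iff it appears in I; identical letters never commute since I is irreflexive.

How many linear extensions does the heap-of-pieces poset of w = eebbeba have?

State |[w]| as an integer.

piece 0:e — minimal
piece 1:e rests on {0:e}
piece 2:b rests on {1:e}
piece 3:b rests on {2:b}
piece 4:e rests on {3:b}
piece 5:b rests on {4:e}
piece 6:a — minimal
minimal pieces: {0:e, 6:a}
ways to finish when only these pieces remain (= sum over removing one remaining piece with nothing left below it):
  1 left: {5}→1  {6}→1
  2 left: {4,5}→1  {5,6}→2
  3 left: {3,4,5}→1  {4,5,6}→3
  4 left: {2,3,4,5}→1  {3,4,5,6}→4
  5 left: {1,2,3,4,5}→1  {2,3,4,5,6}→5
  placing 0:e first → 6 extensions
  placing 6:a first → 1 extensions
total linear extensions = 7

7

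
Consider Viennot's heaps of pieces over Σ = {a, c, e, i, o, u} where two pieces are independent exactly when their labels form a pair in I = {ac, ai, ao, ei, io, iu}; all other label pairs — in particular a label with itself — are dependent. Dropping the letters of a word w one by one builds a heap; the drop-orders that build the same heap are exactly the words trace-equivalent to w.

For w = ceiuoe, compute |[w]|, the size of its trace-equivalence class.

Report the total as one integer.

5

drop 0:c onto floor
drop 1:e onto {0:c}
drop 2:i onto {0:c}
drop 3:u onto {1:e}
drop 4:o onto {3:u}
drop 5:e onto {4:o}
ground layer = {0:c}
drop-orders for the pieces not yet dropped (sum over which currently-grounded one goes next):
  1 to go: {2} 1  {5} 1
  2 to go: {2,5} 2  {4,5} 1
  3 to go: {2,4,5} 3  {3,4,5} 1
  4 to go: {1,3,4,5} 1  {2,3,4,5} 4
  if 0:c drops first: 5 orders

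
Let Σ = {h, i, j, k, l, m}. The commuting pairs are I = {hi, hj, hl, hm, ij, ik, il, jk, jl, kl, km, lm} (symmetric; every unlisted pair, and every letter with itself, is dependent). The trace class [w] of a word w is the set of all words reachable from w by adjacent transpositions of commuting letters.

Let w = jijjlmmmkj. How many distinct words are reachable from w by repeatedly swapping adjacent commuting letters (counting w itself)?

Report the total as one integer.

360

0(j) covers ∅
1(i) covers ∅
2(j) covers 0:j
3(j) covers 2:j
4(l) covers ∅
5(m) covers 1:i, 3:j
6(m) covers 5:m
7(m) covers 6:m
8(k) covers ∅
9(j) covers 7:m
floor of heap: 0:j, 1:i, 4:l, 8:k
completions by unplaced set U, small U first (add the entries for U minus each lowest piece of U):
  |U|=1: {4}:1  {8}:1  {9}:1
  |U|=2: {4,8}:2  {4,9}:2  {7,9}:1  {8,9}:2
  |U|=3: {4,7,9}:3  {4,8,9}:6  {6,7,9}:1  {7,8,9}:3
  |U|=4: {4,6,7,9}:4  {4,7,8,9}:12  {5,6,7,9}:1  {6,7,8,9}:4
  |U|=5: {1,5,6,7,9}:1  {3,5,6,7,9}:1  {4,5,6,7,9}:5  {4,6,7,8,9}:20  {5,6,7,8,9}:5
  |U|=6: {1,3,5,6,7,9}:2  {1,4,5,6,7,9}:6  {1,5,6,7,8,9}:6  {2,3,5,6,7,9}:1  {3,4,5,6,7,9}:6  {3,5,6,7,8,9}:6  {4,5,6,7,8,9}:30
  |U|=7: {0,2,3,5,6,7,9}:1  {1,2,3,5,6,7,9}:3  {1,3,4,5,6,7,9}:14  {1,3,5,6,7,8,9}:14  {1,4,5,6,7,8,9}:42  {2,3,4,5,6,7,9}:7  {2,3,5,6,7,8,9}:7  {3,4,5,6,7,8,9}:42
  |U|=8: {0,1,2,3,5,6,7,9}:4  {0,2,3,4,5,6,7,9}:8  {0,2,3,5,6,7,8,9}:8  {1,2,3,4,5,6,7,9}:24  {1,2,3,5,6,7,8,9}:24  {1,3,4,5,6,7,8,9}:112  {2,3,4,5,6,7,8,9}:56
  start at 0(j): 216
  start at 1(i): 72
  start at 4(l): 36
  start at 8(k): 36
sum over floor = 360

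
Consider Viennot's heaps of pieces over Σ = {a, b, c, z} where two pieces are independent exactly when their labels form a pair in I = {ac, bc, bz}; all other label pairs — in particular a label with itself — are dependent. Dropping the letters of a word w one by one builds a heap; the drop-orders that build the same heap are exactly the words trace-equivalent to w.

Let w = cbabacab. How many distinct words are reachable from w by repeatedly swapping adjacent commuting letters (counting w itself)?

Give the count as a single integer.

28

piece 0:c — minimal
piece 1:b — minimal
piece 2:a rests on {1:b}
piece 3:b rests on {2:a}
piece 4:a rests on {3:b}
piece 5:c rests on {0:c}
piece 6:a rests on {4:a}
piece 7:b rests on {6:a}
minimal pieces: {0:c, 1:b}
ways to finish when only these pieces remain (= sum over removing one remaining piece with nothing left below it):
  1 left: {5}→1  {7}→1
  2 left: {0,5}→1  {5,7}→2  {6,7}→1
  3 left: {0,5,7}→3  {4,6,7}→1  {5,6,7}→3
  4 left: {0,5,6,7}→6  {3,4,6,7}→1  {4,5,6,7}→4
  5 left: {0,4,5,6,7}→10  {2,3,4,6,7}→1  {3,4,5,6,7}→5
  6 left: {0,3,4,5,6,7}→15  {1,2,3,4,6,7}→1  {2,3,4,5,6,7}→6
  placing 0:c first → 7 extensions
  placing 1:b first → 21 extensions
total linear extensions = 28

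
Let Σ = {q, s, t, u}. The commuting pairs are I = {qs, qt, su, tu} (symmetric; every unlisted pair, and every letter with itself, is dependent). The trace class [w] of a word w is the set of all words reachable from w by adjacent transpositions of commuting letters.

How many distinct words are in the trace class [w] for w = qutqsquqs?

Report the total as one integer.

drop 0:q onto floor
drop 1:u onto {0:q}
drop 2:t onto floor
drop 3:q onto {1:u}
drop 4:s onto {2:t}
drop 5:q onto {3:q}
drop 6:u onto {5:q}
drop 7:q onto {6:u}
drop 8:s onto {4:s}
ground layer = {0:q, 2:t}
drop-orders for the pieces not yet dropped (sum over which currently-grounded one goes next):
  1 to go: {7} 1  {8} 1
  2 to go: {4,8} 1  {6,7} 1  {7,8} 2
  3 to go: {2,4,8} 1  {4,7,8} 3  {5,6,7} 1  {6,7,8} 3
  4 to go: {2,4,7,8} 4  {3,5,6,7} 1  {4,6,7,8} 6  {5,6,7,8} 4
  5 to go: {1,3,5,6,7} 1  {2,4,6,7,8} 10  {3,5,6,7,8} 5  {4,5,6,7,8} 10
  6 to go: {0,1,3,5,6,7} 1  {1,3,5,6,7,8} 6  {2,4,5,6,7,8} 20  {3,4,5,6,7,8} 15
  7 to go: {0,1,3,5,6,7,8} 7  {1,3,4,5,6,7,8} 21  {2,3,4,5,6,7,8} 35
  if 0:q drops first: 56 orders
  if 2:t drops first: 28 orders
heap linearizations: 84

84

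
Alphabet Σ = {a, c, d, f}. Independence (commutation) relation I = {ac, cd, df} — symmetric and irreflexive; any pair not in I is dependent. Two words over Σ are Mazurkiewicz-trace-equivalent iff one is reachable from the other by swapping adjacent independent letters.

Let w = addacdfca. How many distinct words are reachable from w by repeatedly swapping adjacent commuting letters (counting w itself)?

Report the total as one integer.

0(a) covers ∅
1(d) covers 0:a
2(d) covers 1:d
3(a) covers 2:d
4(c) covers ∅
5(d) covers 3:a
6(f) covers 3:a, 4:c
7(c) covers 6:f
8(a) covers 5:d, 6:f
floor of heap: 0:a, 4:c
completions by unplaced set U, small U first (add the entries for U minus each lowest piece of U):
  |U|=1: {7}:1  {8}:1
  |U|=2: {5,8}:1  {7,8}:2
  |U|=3: {5,7,8}:3  {6,7,8}:2
  |U|=4: {4,6,7,8}:2  {5,6,7,8}:5
  |U|=5: {3,5,6,7,8}:5  {4,5,6,7,8}:7
  |U|=6: {2,3,5,6,7,8}:5  {3,4,5,6,7,8}:12
  |U|=7: {1,2,3,5,6,7,8}:5  {2,3,4,5,6,7,8}:17
  start at 0(a): 22
  start at 4(c): 5
sum over floor = 27

27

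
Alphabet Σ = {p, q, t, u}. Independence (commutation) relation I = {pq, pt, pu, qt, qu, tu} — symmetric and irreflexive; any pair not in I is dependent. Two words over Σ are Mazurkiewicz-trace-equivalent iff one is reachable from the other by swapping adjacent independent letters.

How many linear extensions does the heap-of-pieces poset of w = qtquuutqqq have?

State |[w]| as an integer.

2520

drop 0:q onto floor
drop 1:t onto floor
drop 2:q onto {0:q}
drop 3:u onto floor
drop 4:u onto {3:u}
drop 5:u onto {4:u}
drop 6:t onto {1:t}
drop 7:q onto {2:q}
drop 8:q onto {7:q}
drop 9:q onto {8:q}
ground layer = {0:q, 1:t, 3:u}
drop-orders for the pieces not yet dropped (sum over which currently-grounded one goes next):
  1 to go: {5} 1  {6} 1  {9} 1
  2 to go: {1,6} 1  {4,5} 1  {5,6} 2  {5,9} 2  {6,9} 2  {8,9} 1
  3 to go: {1,5,6} 3  {1,6,9} 3  {3,4,5} 1  {4,5,6} 3  {4,5,9} 3  {5,6,9} 6  {5,8,9} 3  {6,8,9} 3  {7,8,9} 1
  4 to go: {1,4,5,6} 6  {1,5,6,9} 12  {1,6,8,9} 6  {2,7,8,9} 1  {3,4,5,6} 4  {3,4,5,9} 4  {4,5,6,9} 12  {4,5,8,9} 6  {5,6,8,9} 12  {5,7,8,9} 4  {6,7,8,9} 4
  5 to go: {0,2,7,8,9} 1  {1,3,4,5,6} 10  {1,4,5,6,9} 30  {1,5,6,8,9} 30  {1,6,7,8,9} 10  {2,5,7,8,9} 5  {2,6,7,8,9} 5  {3,4,5,6,9} 20  {3,4,5,8,9} 10  {4,5,6,8,9} 30  {4,5,7,8,9} 10  {5,6,7,8,9} 20
  6 to go: {0,2,5,7,8,9} 6  {0,2,6,7,8,9} 6  {1,2,6,7,8,9} 15  {1,3,4,5,6,9} 60  {1,4,5,6,8,9} 90  {1,5,6,7,8,9} 60  {2,4,5,7,8,9} 15  {2,5,6,7,8,9} 30  {3,4,5,6,8,9} 60  {3,4,5,7,8,9} 20  {4,5,6,7,8,9} 60
  7 to go: {0,1,2,6,7,8,9} 21  {0,2,4,5,7,8,9} 21  {0,2,5,6,7,8,9} 42  {1,2,5,6,7,8,9} 105  {1,3,4,5,6,8,9} 210  {1,4,5,6,7,8,9} 210  {2,3,4,5,7,8,9} 35  {2,4,5,6,7,8,9} 105  {3,4,5,6,7,8,9} 140
  8 to go: {0,1,2,5,6,7,8,9} 168  {0,2,3,4,5,7,8,9} 56  {0,2,4,5,6,7,8,9} 168  {1,2,4,5,6,7,8,9} 420  {1,3,4,5,6,7,8,9} 560  {2,3,4,5,6,7,8,9} 280
  if 0:q drops first: 1260 orders
  if 1:t drops first: 504 orders
  if 3:u drops first: 756 orders
heap linearizations: 2520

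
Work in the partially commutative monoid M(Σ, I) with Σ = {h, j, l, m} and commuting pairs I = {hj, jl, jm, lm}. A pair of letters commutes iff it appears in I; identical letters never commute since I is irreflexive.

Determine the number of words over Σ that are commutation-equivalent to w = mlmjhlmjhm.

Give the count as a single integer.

270

#0=m has no predecessor
#1=l has no predecessor
#2=m depends on [0:m]
#3=j has no predecessor
#4=h depends on [1:l, 2:m]
#5=l depends on [4:h]
#6=m depends on [4:h]
#7=j depends on [3:j]
#8=h depends on [5:l, 6:m]
#9=m depends on [8:h]
sources: [0:m, 1:l, 3:j]
N(rest) = Σ N(rest − s) over sources s of rest; N(one piece) = 1:
  size 1 → [7]=1  [9]=1
  size 2 → [3,7]=1  [7,9]=2  [8,9]=1
  size 3 → [3,7,9]=3  [5,8,9]=1  [6,8,9]=1  [7,8,9]=3
  size 4 → [3,7,8,9]=6  [5,6,8,9]=2  [5,7,8,9]=4  [6,7,8,9]=4
  size 5 → [3,5,7,8,9]=10  [3,6,7,8,9]=10  [4,5,6,8,9]=2  [5,6,7,8,9]=10
  size 6 → [1,4,5,6,8,9]=2  [2,4,5,6,8,9]=2  [3,5,6,7,8,9]=30  [4,5,6,7,8,9]=12
  size 7 → [0,2,4,5,6,8,9]=2  [1,2,4,5,6,8,9]=4  [1,4,5,6,7,8,9]=14  [2,4,5,6,7,8,9]=14  [3,4,5,6,7,8,9]=42
  size 8 → [0,1,2,4,5,6,8,9]=6  [0,2,4,5,6,7,8,9]=16  [1,2,4,5,6,7,8,9]=32  [1,3,4,5,6,7,8,9]=56  [2,3,4,5,6,7,8,9]=56
  first=0(m) contributes 144
  first=1(l) contributes 72
  first=3(j) contributes 54
|[w]| = 270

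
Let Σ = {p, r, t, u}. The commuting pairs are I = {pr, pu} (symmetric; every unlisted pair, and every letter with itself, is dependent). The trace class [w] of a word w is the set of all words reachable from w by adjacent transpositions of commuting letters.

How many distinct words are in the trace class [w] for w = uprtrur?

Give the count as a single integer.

3

0(u) covers ∅
1(p) covers ∅
2(r) covers 0:u
3(t) covers 1:p, 2:r
4(r) covers 3:t
5(u) covers 4:r
6(r) covers 5:u
floor of heap: 0:u, 1:p
completions by unplaced set U, small U first (add the entries for U minus each lowest piece of U):
  |U|=1: {6}:1
  |U|=2: {5,6}:1
  |U|=3: {4,5,6}:1
  |U|=4: {3,4,5,6}:1
  |U|=5: {1,3,4,5,6}:1  {2,3,4,5,6}:1
  start at 0(u): 2
  start at 1(p): 1
sum over floor = 3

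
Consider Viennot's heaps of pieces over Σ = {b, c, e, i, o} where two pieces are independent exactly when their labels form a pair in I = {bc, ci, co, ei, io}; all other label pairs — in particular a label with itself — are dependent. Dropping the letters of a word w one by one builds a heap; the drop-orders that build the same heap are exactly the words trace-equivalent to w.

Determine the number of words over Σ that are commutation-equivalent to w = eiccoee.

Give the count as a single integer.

0(e) covers ∅
1(i) covers ∅
2(c) covers 0:e
3(c) covers 2:c
4(o) covers 0:e
5(e) covers 3:c, 4:o
6(e) covers 5:e
floor of heap: 0:e, 1:i
completions by unplaced set U, small U first (add the entries for U minus each lowest piece of U):
  |U|=1: {1}:1  {6}:1
  |U|=2: {1,6}:2  {5,6}:1
  |U|=3: {1,5,6}:3  {3,5,6}:1  {4,5,6}:1
  |U|=4: {1,3,5,6}:4  {1,4,5,6}:4  {2,3,5,6}:1  {3,4,5,6}:2
  |U|=5: {1,2,3,5,6}:5  {1,3,4,5,6}:10  {2,3,4,5,6}:3
  start at 0(e): 18
  start at 1(i): 3
sum over floor = 21

21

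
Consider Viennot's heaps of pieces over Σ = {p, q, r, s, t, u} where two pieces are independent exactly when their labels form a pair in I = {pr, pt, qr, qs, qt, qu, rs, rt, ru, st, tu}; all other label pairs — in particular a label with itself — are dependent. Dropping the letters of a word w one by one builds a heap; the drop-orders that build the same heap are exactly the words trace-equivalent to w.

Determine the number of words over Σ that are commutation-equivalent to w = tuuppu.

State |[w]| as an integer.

6

drop 0:t onto floor
drop 1:u onto floor
drop 2:u onto {1:u}
drop 3:p onto {2:u}
drop 4:p onto {3:p}
drop 5:u onto {4:p}
ground layer = {0:t, 1:u}
drop-orders for the pieces not yet dropped (sum over which currently-grounded one goes next):
  1 to go: {0} 1  {5} 1
  2 to go: {0,5} 2  {4,5} 1
  3 to go: {0,4,5} 3  {3,4,5} 1
  4 to go: {0,3,4,5} 4  {2,3,4,5} 1
  if 0:t drops first: 1 orders
  if 1:u drops first: 5 orders
heap linearizations: 6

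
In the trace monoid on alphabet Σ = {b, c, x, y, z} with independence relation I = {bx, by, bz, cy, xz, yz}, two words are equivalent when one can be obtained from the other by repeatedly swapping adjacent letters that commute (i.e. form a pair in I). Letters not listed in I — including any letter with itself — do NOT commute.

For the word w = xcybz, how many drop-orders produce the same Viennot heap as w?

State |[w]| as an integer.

8

piece 0:x — minimal
piece 1:c rests on {0:x}
piece 2:y rests on {0:x}
piece 3:b rests on {1:c}
piece 4:z rests on {1:c}
minimal pieces: {0:x}
ways to finish when only these pieces remain (= sum over removing one remaining piece with nothing left below it):
  1 left: {2}→1  {3}→1  {4}→1
  2 left: {2,3}→2  {2,4}→2  {3,4}→2
  3 left: {1,3,4}→2  {2,3,4}→6
  placing 0:x first → 8 extensions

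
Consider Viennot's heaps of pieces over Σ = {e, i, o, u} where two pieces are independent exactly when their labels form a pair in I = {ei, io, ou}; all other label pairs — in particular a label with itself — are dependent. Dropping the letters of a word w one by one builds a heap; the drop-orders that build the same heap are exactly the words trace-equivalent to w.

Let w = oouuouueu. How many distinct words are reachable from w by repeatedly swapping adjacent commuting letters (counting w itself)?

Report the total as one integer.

35

0(o) covers ∅
1(o) covers 0:o
2(u) covers ∅
3(u) covers 2:u
4(o) covers 1:o
5(u) covers 3:u
6(u) covers 5:u
7(e) covers 4:o, 6:u
8(u) covers 7:e
floor of heap: 0:o, 2:u
completions by unplaced set U, small U first (add the entries for U minus each lowest piece of U):
  |U|=1: {8}:1
  |U|=2: {7,8}:1
  |U|=3: {4,7,8}:1  {6,7,8}:1
  |U|=4: {1,4,7,8}:1  {4,6,7,8}:2  {5,6,7,8}:1
  |U|=5: {0,1,4,7,8}:1  {1,4,6,7,8}:3  {3,5,6,7,8}:1  {4,5,6,7,8}:3
  |U|=6: {0,1,4,6,7,8}:4  {1,4,5,6,7,8}:6  {2,3,5,6,7,8}:1  {3,4,5,6,7,8}:4
  |U|=7: {0,1,4,5,6,7,8}:10  {1,3,4,5,6,7,8}:10  {2,3,4,5,6,7,8}:5
  start at 0(o): 15
  start at 2(u): 20
sum over floor = 35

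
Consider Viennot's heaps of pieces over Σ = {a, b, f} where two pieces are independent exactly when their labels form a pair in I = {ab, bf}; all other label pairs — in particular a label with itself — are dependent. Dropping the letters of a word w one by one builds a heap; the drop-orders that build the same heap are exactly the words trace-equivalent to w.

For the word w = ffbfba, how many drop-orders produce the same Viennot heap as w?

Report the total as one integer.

15

piece 0:f — minimal
piece 1:f rests on {0:f}
piece 2:b — minimal
piece 3:f rests on {1:f}
piece 4:b rests on {2:b}
piece 5:a rests on {3:f}
minimal pieces: {0:f, 2:b}
ways to finish when only these pieces remain (= sum over removing one remaining piece with nothing left below it):
  1 left: {4}→1  {5}→1
  2 left: {2,4}→1  {3,5}→1  {4,5}→2
  3 left: {1,3,5}→1  {2,4,5}→3  {3,4,5}→3
  4 left: {0,1,3,5}→1  {1,3,4,5}→4  {2,3,4,5}→6
  placing 0:f first → 10 extensions
  placing 2:b first → 5 extensions
total linear extensions = 15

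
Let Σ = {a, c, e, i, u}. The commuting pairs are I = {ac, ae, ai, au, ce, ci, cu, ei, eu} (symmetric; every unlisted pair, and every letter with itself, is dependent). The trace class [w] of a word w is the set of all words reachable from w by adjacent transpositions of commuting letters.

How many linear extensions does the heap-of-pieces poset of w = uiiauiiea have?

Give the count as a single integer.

drop 0:u onto floor
drop 1:i onto {0:u}
drop 2:i onto {1:i}
drop 3:a onto floor
drop 4:u onto {2:i}
drop 5:i onto {4:u}
drop 6:i onto {5:i}
drop 7:e onto floor
drop 8:a onto {3:a}
ground layer = {0:u, 3:a, 7:e}
drop-orders for the pieces not yet dropped (sum over which currently-grounded one goes next):
  1 to go: {6} 1  {7} 1  {8} 1
  2 to go: {3,8} 1  {5,6} 1  {6,7} 2  {6,8} 2  {7,8} 2
  3 to go: {3,6,8} 3  {3,7,8} 3  {4,5,6} 1  {5,6,7} 3  {5,6,8} 3  {6,7,8} 6
  4 to go: {2,4,5,6} 1  {3,5,6,8} 6  {3,6,7,8} 12  {4,5,6,7} 4  {4,5,6,8} 4  {5,6,7,8} 12
  5 to go: {1,2,4,5,6} 1  {2,4,5,6,7} 5  {2,4,5,6,8} 5  {3,4,5,6,8} 10  {3,5,6,7,8} 30  {4,5,6,7,8} 20
  6 to go: {0,1,2,4,5,6} 1  {1,2,4,5,6,7} 6  {1,2,4,5,6,8} 6  {2,3,4,5,6,8} 15  {2,4,5,6,7,8} 30  {3,4,5,6,7,8} 60
  7 to go: {0,1,2,4,5,6,7} 7  {0,1,2,4,5,6,8} 7  {1,2,3,4,5,6,8} 21  {1,2,4,5,6,7,8} 42  {2,3,4,5,6,7,8} 105
  if 0:u drops first: 168 orders
  if 3:a drops first: 56 orders
  if 7:e drops first: 28 orders
heap linearizations: 252

252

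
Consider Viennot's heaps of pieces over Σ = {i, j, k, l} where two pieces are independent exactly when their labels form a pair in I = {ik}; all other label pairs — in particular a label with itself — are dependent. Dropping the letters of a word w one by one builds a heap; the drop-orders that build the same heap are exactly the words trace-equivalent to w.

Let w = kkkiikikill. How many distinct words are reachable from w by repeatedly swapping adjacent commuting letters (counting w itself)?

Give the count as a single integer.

#0=k has no predecessor
#1=k depends on [0:k]
#2=k depends on [1:k]
#3=i has no predecessor
#4=i depends on [3:i]
#5=k depends on [2:k]
#6=i depends on [4:i]
#7=k depends on [5:k]
#8=i depends on [6:i]
#9=l depends on [7:k, 8:i]
#10=l depends on [9:l]
sources: [0:k, 3:i]
N(rest) = Σ N(rest − s) over sources s of rest; N(one piece) = 1:
  size 1 → [10]=1
  size 2 → [9,10]=1
  size 3 → [7,9,10]=1  [8,9,10]=1
  size 4 → [5,7,9,10]=1  [6,8,9,10]=1  [7,8,9,10]=2
  size 5 → [2,5,7,9,10]=1  [4,6,8,9,10]=1  [5,7,8,9,10]=3  [6,7,8,9,10]=3
  size 6 → [1,2,5,7,9,10]=1  [2,5,7,8,9,10]=4  [3,4,6,8,9,10]=1  [4,6,7,8,9,10]=4  [5,6,7,8,9,10]=6
  size 7 → [0,1,2,5,7,9,10]=1  [1,2,5,7,8,9,10]=5  [2,5,6,7,8,9,10]=10  [3,4,6,7,8,9,10]=5  [4,5,6,7,8,9,10]=10
  size 8 → [0,1,2,5,7,8,9,10]=6  [1,2,5,6,7,8,9,10]=15  [2,4,5,6,7,8,9,10]=20  [3,4,5,6,7,8,9,10]=15
  size 9 → [0,1,2,5,6,7,8,9,10]=21  [1,2,4,5,6,7,8,9,10]=35  [2,3,4,5,6,7,8,9,10]=35
  first=0(k) contributes 70
  first=3(i) contributes 56
|[w]| = 126

126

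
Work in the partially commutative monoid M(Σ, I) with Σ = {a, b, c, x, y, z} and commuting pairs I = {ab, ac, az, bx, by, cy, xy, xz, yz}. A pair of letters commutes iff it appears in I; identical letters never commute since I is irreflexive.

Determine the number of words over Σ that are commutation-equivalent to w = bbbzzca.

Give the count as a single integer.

7

piece 0:b — minimal
piece 1:b rests on {0:b}
piece 2:b rests on {1:b}
piece 3:z rests on {2:b}
piece 4:z rests on {3:z}
piece 5:c rests on {4:z}
piece 6:a — minimal
minimal pieces: {0:b, 6:a}
ways to finish when only these pieces remain (= sum over removing one remaining piece with nothing left below it):
  1 left: {5}→1  {6}→1
  2 left: {4,5}→1  {5,6}→2
  3 left: {3,4,5}→1  {4,5,6}→3
  4 left: {2,3,4,5}→1  {3,4,5,6}→4
  5 left: {1,2,3,4,5}→1  {2,3,4,5,6}→5
  placing 0:b first → 6 extensions
  placing 6:a first → 1 extensions
total linear extensions = 7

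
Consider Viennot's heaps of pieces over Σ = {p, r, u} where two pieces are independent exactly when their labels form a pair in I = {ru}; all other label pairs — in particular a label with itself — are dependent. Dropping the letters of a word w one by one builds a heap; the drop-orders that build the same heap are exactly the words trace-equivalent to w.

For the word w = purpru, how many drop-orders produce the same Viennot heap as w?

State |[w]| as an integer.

4

0(p) covers ∅
1(u) covers 0:p
2(r) covers 0:p
3(p) covers 1:u, 2:r
4(r) covers 3:p
5(u) covers 3:p
floor of heap: 0:p
completions by unplaced set U, small U first (add the entries for U minus each lowest piece of U):
  |U|=1: {4}:1  {5}:1
  |U|=2: {4,5}:2
  |U|=3: {3,4,5}:2
  |U|=4: {1,3,4,5}:2  {2,3,4,5}:2
  start at 0(p): 4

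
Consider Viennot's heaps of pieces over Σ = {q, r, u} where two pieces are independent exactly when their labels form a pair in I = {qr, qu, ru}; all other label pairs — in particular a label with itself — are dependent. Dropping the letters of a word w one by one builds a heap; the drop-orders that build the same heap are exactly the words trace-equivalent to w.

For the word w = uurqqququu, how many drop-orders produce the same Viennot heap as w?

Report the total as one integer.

#0=u has no predecessor
#1=u depends on [0:u]
#2=r has no predecessor
#3=q has no predecessor
#4=q depends on [3:q]
#5=q depends on [4:q]
#6=u depends on [1:u]
#7=q depends on [5:q]
#8=u depends on [6:u]
#9=u depends on [8:u]
sources: [0:u, 2:r, 3:q]
N(rest) = Σ N(rest − s) over sources s of rest; N(one piece) = 1:
  size 1 → [2]=1  [7]=1  [9]=1
  size 2 → [2,7]=2  [2,9]=2  [5,7]=1  [7,9]=2  [8,9]=1
  size 3 → [2,5,7]=3  [2,7,9]=6  [2,8,9]=3  [4,5,7]=1  [5,7,9]=3  [6,8,9]=1  [7,8,9]=3
  size 4 → [1,6,8,9]=1  [2,4,5,7]=4  [2,5,7,9]=12  [2,6,8,9]=4  [2,7,8,9]=12  [3,4,5,7]=1  [4,5,7,9]=4  [5,7,8,9]=6  [6,7,8,9]=4
  size 5 → [0,1,6,8,9]=1  [1,2,6,8,9]=5  [1,6,7,8,9]=5  [2,3,4,5,7]=5  [2,4,5,7,9]=20  [2,5,7,8,9]=30  [2,6,7,8,9]=20  [3,4,5,7,9]=5  [4,5,7,8,9]=10  [5,6,7,8,9]=10
  size 6 → [0,1,2,6,8,9]=6  [0,1,6,7,8,9]=6  [1,2,6,7,8,9]=30  [1,5,6,7,8,9]=15  [2,3,4,5,7,9]=30  [2,4,5,7,8,9]=60  [2,5,6,7,8,9]=60  [3,4,5,7,8,9]=15  [4,5,6,7,8,9]=20
  size 7 → [0,1,2,6,7,8,9]=42  [0,1,5,6,7,8,9]=21  [1,2,5,6,7,8,9]=105  [1,4,5,6,7,8,9]=35  [2,3,4,5,7,8,9]=105  [2,4,5,6,7,8,9]=140  [3,4,5,6,7,8,9]=35
  size 8 → [0,1,2,5,6,7,8,9]=168  [0,1,4,5,6,7,8,9]=56  [1,2,4,5,6,7,8,9]=280  [1,3,4,5,6,7,8,9]=70  [2,3,4,5,6,7,8,9]=280
  first=0(u) contributes 630
  first=2(r) contributes 126
  first=3(q) contributes 504
|[w]| = 1260

1260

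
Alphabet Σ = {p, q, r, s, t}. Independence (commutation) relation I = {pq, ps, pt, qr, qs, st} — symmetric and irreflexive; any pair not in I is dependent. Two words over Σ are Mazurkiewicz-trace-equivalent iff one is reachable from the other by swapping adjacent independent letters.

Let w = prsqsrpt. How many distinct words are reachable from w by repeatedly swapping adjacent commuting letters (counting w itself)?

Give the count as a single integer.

drop 0:p onto floor
drop 1:r onto {0:p}
drop 2:s onto {1:r}
drop 3:q onto floor
drop 4:s onto {2:s}
drop 5:r onto {4:s}
drop 6:p onto {5:r}
drop 7:t onto {3:q, 5:r}
ground layer = {0:p, 3:q}
drop-orders for the pieces not yet dropped (sum over which currently-grounded one goes next):
  1 to go: {6} 1  {7} 1
  2 to go: {3,7} 1  {6,7} 2
  3 to go: {3,6,7} 3  {5,6,7} 2
  4 to go: {3,5,6,7} 5  {4,5,6,7} 2
  5 to go: {2,4,5,6,7} 2  {3,4,5,6,7} 7
  6 to go: {1,2,4,5,6,7} 2  {2,3,4,5,6,7} 9
  if 0:p drops first: 11 orders
  if 3:q drops first: 2 orders
heap linearizations: 13

13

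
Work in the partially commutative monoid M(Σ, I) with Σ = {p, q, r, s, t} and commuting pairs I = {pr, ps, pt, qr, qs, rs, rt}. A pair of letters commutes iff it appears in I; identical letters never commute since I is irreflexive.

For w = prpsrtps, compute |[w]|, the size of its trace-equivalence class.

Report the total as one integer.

560

piece 0:p — minimal
piece 1:r — minimal
piece 2:p rests on {0:p}
piece 3:s — minimal
piece 4:r rests on {1:r}
piece 5:t rests on {3:s}
piece 6:p rests on {2:p}
piece 7:s rests on {5:t}
minimal pieces: {0:p, 1:r, 3:s}
ways to finish when only these pieces remain (= sum over removing one remaining piece with nothing left below it):
  1 left: {4}→1  {6}→1  {7}→1
  2 left: {1,4}→1  {2,6}→1  {4,6}→2  {4,7}→2  {5,7}→1  {6,7}→2
  3 left: {0,2,6}→1  {1,4,6}→3  {1,4,7}→3  {2,4,6}→3  {2,6,7}→3  {3,5,7}→1  {4,5,7}→3  {4,6,7}→6  {5,6,7}→3
  4 left: {0,2,4,6}→4  {0,2,6,7}→4  {1,2,4,6}→6  {1,4,5,7}→6  {1,4,6,7}→12  {2,4,6,7}→12  {2,5,6,7}→6  {3,4,5,7}→4  {3,5,6,7}→4  {4,5,6,7}→12
  5 left: {0,1,2,4,6}→10  {0,2,4,6,7}→20  {0,2,5,6,7}→10  {1,2,4,6,7}→30  {1,3,4,5,7}→10  {1,4,5,6,7}→30  {2,3,5,6,7}→10  {2,4,5,6,7}→30  {3,4,5,6,7}→20
  6 left: {0,1,2,4,6,7}→60  {0,2,3,5,6,7}→20  {0,2,4,5,6,7}→60  {1,2,4,5,6,7}→90  {1,3,4,5,6,7}→60  {2,3,4,5,6,7}→60
  placing 0:p first → 210 extensions
  placing 1:r first → 140 extensions
  placing 3:s first → 210 extensions
total linear extensions = 560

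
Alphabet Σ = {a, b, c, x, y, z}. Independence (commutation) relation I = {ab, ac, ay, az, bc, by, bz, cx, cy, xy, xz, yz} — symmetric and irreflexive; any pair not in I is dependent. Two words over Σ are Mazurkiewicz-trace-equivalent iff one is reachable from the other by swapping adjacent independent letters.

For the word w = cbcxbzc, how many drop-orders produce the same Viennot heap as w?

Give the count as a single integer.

0(c) covers ∅
1(b) covers ∅
2(c) covers 0:c
3(x) covers 1:b
4(b) covers 3:x
5(z) covers 2:c
6(c) covers 5:z
floor of heap: 0:c, 1:b
completions by unplaced set U, small U first (add the entries for U minus each lowest piece of U):
  |U|=1: {4}:1  {6}:1
  |U|=2: {3,4}:1  {4,6}:2  {5,6}:1
  |U|=3: {1,3,4}:1  {2,5,6}:1  {3,4,6}:3  {4,5,6}:3
  |U|=4: {0,2,5,6}:1  {1,3,4,6}:4  {2,4,5,6}:4  {3,4,5,6}:6
  |U|=5: {0,2,4,5,6}:5  {1,3,4,5,6}:10  {2,3,4,5,6}:10
  start at 0(c): 20
  start at 1(b): 15
sum over floor = 35

35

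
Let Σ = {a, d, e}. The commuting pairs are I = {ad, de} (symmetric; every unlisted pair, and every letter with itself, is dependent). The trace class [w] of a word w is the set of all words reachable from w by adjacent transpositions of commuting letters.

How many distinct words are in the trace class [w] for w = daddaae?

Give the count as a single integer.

piece 0:d — minimal
piece 1:a — minimal
piece 2:d rests on {0:d}
piece 3:d rests on {2:d}
piece 4:a rests on {1:a}
piece 5:a rests on {4:a}
piece 6:e rests on {5:a}
minimal pieces: {0:d, 1:a}
ways to finish when only these pieces remain (= sum over removing one remaining piece with nothing left below it):
  1 left: {3}→1  {6}→1
  2 left: {2,3}→1  {3,6}→2  {5,6}→1
  3 left: {0,2,3}→1  {2,3,6}→3  {3,5,6}→3  {4,5,6}→1
  4 left: {0,2,3,6}→4  {1,4,5,6}→1  {2,3,5,6}→6  {3,4,5,6}→4
  5 left: {0,2,3,5,6}→10  {1,3,4,5,6}→5  {2,3,4,5,6}→10
  placing 0:d first → 15 extensions
  placing 1:a first → 20 extensions
total linear extensions = 35

35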